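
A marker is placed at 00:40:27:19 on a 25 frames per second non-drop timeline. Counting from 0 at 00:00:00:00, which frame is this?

frame 60694

Total seconds to the label: (0 × 3600 + 40 × 60 + 27) = 2427.
Frame index = 2427 × 25 + 19 = 60694.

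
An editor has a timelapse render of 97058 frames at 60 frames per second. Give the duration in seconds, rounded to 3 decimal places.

Running time = 97058 × 1/60 = 48529/30 s ≈ 1617.633 s.

1617.633 seconds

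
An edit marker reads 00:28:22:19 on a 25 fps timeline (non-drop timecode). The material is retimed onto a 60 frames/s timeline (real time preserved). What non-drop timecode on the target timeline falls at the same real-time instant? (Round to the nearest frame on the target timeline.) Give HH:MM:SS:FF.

Source frame index: (0×3600 + 28×60 + 22) × 25 + 19 = 42569.
Real time: 42569 / (25) = 42569/25 s.
Target frame: (42569/25) × (60) = 510828/5 ≈ 102165.600 → 102166.
At 60 labels/s: frame 102166 → 00:28:22:46.

00:28:22:46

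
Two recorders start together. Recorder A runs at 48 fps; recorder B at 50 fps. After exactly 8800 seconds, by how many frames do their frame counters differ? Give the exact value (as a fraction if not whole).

17600 frames

A emits 48 × 8800 = 422400 frames; B emits 50 × 8800 = 440000.
Difference = 17600 frames; B is ahead of A.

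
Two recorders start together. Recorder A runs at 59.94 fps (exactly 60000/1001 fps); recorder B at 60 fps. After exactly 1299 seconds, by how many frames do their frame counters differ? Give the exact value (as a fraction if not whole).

A emits 60000/1001 × 1299 = 77940000/1001 frames; B emits 60 × 1299 = 77940.
Difference = 77940/1001 frames (≈ 77.8621); B is ahead of A.

77940/1001 frames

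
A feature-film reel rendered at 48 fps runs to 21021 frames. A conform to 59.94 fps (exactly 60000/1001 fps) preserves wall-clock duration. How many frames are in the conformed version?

26250 frames

Target frames = source frames × (target rate / source rate) = 21021 × (60000/1001)/(48) = 21021 × 1250/1001 = 26250.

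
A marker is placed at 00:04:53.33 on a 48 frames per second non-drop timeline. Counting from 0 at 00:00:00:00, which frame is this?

Total seconds to the label: (0 × 3600 + 4 × 60 + 53) = 293.
Frame index = 293 × 48 + 33 = 14097.

14097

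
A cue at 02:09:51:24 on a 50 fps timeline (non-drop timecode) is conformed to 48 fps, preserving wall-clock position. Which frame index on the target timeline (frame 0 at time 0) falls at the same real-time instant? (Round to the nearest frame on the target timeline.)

frame 373991

Source frame index: (2×3600 + 9×60 + 51) × 50 + 24 = 389574.
Real time: 389574 / (50) = 194787/25 s.
Target frame: (194787/25) × (48) = 9349776/25 ≈ 373991.040 → 373991.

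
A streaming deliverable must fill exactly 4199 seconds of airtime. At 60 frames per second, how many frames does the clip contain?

Frames = 4199 × 60 = 251940.

251940 frames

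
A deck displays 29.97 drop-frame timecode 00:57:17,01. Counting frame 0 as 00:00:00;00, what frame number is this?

Complete 10-minute blocks: 5, each 17982 frames → 89910.
Remaining 7 whole minutes in the current block: 1800 + 6 × 1798 = 12588 frames.
Within the current minute: 17 × 30 + 1 − 2 = 509 (labels ;00/;01 skipped at this minute). Total = 89910 + 12588 + 509 = 103007.

103007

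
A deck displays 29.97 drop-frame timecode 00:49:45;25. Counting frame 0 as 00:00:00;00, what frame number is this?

89485

Complete 10-minute blocks: 4, each 17982 frames → 71928.
Remaining 9 whole minutes in the current block: 1800 + 8 × 1798 = 16184 frames.
Within the current minute: 45 × 30 + 25 − 2 = 1373 (labels ;00/;01 skipped at this minute). Total = 71928 + 16184 + 1373 = 89485.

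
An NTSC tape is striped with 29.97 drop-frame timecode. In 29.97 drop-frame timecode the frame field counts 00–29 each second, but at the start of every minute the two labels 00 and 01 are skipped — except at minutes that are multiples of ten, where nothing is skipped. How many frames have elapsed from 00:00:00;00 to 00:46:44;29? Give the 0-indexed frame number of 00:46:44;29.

As if non-drop at 30 labels/s: (0 × 3600 + 46 × 60 + 44) × 30 + 29 = 84149.
Minute boundaries passed: 46; those not divisible by 10: 46 − 4 = 42; dropped labels = 2 × 42 = 84.
Actual frame index = 84149 − 84 = 84065.

84065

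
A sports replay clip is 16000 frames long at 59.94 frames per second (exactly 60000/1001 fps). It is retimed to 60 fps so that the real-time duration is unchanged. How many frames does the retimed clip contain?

Target frames = source frames × (target rate / source rate) = 16000 × (60)/(60000/1001) = 16000 × 1001/1000 = 16016.

16016 frames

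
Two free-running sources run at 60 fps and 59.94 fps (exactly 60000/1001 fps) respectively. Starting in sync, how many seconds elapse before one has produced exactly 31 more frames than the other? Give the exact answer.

31031/60 seconds

The gap grows by |60000/1001 − 60| = 60/1001 frames per second.
Time for a 31-frame gap: 31 ÷ (60/1001) = 31031/60 s.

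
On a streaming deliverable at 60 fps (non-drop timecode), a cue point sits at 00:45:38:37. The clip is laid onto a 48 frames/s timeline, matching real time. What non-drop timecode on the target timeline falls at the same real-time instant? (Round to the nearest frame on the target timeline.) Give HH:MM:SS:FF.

00:45:38:30

Source frame index: (0×3600 + 45×60 + 38) × 60 + 37 = 164317.
Real time: 164317 / (60) = 164317/60 s.
Target frame: (164317/60) × (48) = 657268/5 ≈ 131453.600 → 131454.
At 48 labels/s: frame 131454 → 00:45:38:30.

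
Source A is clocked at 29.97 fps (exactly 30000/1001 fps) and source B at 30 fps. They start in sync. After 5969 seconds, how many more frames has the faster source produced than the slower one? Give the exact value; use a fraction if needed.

179070/1001 frames

A emits 30000/1001 × 5969 = 179070000/1001 frames; B emits 30 × 5969 = 179070.
Difference = 179070/1001 frames (≈ 178.8911); B is ahead of A.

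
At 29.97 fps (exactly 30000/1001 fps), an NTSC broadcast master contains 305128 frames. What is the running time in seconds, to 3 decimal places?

10181.104 seconds

Running time = 305128 × 1001/30000 = 38179141/3750 s ≈ 10181.104 s.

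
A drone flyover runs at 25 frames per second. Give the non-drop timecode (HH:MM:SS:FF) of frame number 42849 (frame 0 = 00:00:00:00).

42849 ÷ 25 = 1713 full seconds, remainder 24 frames.
1713 s = 0 h 28 min 33 s.
Timecode: 00:28:33:24.

00:28:33:24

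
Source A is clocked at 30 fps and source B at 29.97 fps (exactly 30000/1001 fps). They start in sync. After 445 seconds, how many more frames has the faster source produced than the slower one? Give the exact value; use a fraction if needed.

A emits 30 × 445 = 13350 frames; B emits 30000/1001 × 445 = 13350000/1001.
Difference = 13350/1001 frames (≈ 13.3367); B is behind A.

13350/1001 frames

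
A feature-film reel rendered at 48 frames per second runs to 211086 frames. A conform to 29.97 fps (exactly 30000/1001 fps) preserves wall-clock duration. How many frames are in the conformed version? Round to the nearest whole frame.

131797 frames

Frames at target rate = 211086 × (30000/1001) / (48) = 131928750/1001 ≈ 131796.953.
Nearest whole frame: 131797.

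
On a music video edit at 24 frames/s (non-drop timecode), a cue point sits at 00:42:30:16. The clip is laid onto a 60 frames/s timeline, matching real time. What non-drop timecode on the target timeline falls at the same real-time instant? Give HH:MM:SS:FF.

00:42:30:40

Source frame index: (0×3600 + 42×60 + 30) × 24 + 16 = 61216.
Real time: 61216 / (24) = 7652/3 s.
Target frame: (7652/3) × (60) = 153040.
At 60 labels/s: frame 153040 → 00:42:30:40.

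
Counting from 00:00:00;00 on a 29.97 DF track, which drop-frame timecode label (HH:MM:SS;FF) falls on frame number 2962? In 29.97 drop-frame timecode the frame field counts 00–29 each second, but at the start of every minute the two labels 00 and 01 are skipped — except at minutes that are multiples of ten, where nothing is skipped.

00:01:38;24

Each 10-minute DF block holds 10 × 60 × 30 − 9 × 2 = 17982 frames. 2962 ÷ 17982 → 0 full blocks, remainder 2962.
Within the partial block the first minute is 1800 frames and each further minute 1798, so 1 further minute boundary passed. Total skipped labels = 18 × 0 + 2 × 1 = 2.
Non-drop label index = 2962 + 2 = 2964; at 30 labels/s that is 00:01:38:24, i.e. DF 00:01:38;24.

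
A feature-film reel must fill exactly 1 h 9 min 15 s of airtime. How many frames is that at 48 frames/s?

199440 frames

1 h 9 min 15 s = 4155 s.
Frames = 4155 × 48 = 199440.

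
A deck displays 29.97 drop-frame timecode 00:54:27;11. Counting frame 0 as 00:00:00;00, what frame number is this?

As if non-drop at 30 labels/s: (0 × 3600 + 54 × 60 + 27) × 30 + 11 = 98021.
Minute boundaries passed: 54; those not divisible by 10: 54 − 5 = 49; dropped labels = 2 × 49 = 98.
Actual frame index = 98021 − 98 = 97923.

97923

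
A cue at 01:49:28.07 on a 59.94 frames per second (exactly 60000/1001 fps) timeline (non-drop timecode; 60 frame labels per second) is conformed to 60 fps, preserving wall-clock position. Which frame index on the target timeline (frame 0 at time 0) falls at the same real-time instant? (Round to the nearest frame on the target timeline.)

Source frame index: (1×3600 + 49×60 + 28) × 60 + 7 = 394087.
Real time: 394087 / (60000/1001) = 394481087/60000 s.
Target frame: (394481087/60000) × (60) = 394481087/1000 ≈ 394481.087 → 394481.

frame 394481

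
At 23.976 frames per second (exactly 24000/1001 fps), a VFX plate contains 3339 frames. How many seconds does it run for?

Running time = 3339 / (24000/1001) = 139.264125 s.

139.264125 seconds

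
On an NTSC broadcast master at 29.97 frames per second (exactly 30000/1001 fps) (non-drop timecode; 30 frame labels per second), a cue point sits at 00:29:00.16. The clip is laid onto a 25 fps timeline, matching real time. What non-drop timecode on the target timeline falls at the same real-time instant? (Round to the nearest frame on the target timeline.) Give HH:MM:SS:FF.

00:29:02:07

Source frame index: (0×3600 + 29×60 + 0) × 30 + 16 = 52216.
Real time: 52216 / (30000/1001) = 6533527/3750 s.
Target frame: (6533527/3750) × (25) = 6533527/150 ≈ 43556.847 → 43557.
At 25 labels/s: frame 43557 → 00:29:02:07.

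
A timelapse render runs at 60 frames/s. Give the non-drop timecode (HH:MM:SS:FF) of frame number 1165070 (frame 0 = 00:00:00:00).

05:23:37:50

1165070 ÷ 60 = 19417 full seconds, remainder 50 frames.
19417 s = 5 h 23 min 37 s.
Timecode: 05:23:37:50.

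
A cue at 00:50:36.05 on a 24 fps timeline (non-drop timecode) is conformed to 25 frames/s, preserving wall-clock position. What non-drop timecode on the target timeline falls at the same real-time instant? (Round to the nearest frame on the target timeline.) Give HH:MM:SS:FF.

00:50:36:05

Source frame index: (0×3600 + 50×60 + 36) × 24 + 5 = 72869.
Real time: 72869 / (24) = 72869/24 s.
Target frame: (72869/24) × (25) = 1821725/24 ≈ 75905.208 → 75905.
At 25 labels/s: frame 75905 → 00:50:36:05.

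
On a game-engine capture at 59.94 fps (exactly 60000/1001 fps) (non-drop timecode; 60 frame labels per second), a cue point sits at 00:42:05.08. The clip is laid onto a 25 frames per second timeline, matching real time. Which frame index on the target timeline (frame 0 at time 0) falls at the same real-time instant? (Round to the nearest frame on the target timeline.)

Source frame index: (0×3600 + 42×60 + 5) × 60 + 8 = 151508.
Real time: 151508 / (60000/1001) = 37914877/15000 s.
Target frame: (37914877/15000) × (25) = 37914877/600 ≈ 63191.462 → 63191.

frame 63191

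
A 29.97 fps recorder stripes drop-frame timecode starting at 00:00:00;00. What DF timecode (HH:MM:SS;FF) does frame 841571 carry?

07:48:00;15

Ten DF minutes hold 17982 frames, so frame 841571 lies in block 46 (frames 827172–845153) with 14399 frames into that block.
The block's first minute is 1800 frames and the rest 1798 each; 14399 frames reaches minute 8, so 46 × 18 + 8 × 2 = 844 labels have been skipped so far.
Adding those back, label number 841571 + 844 = 842415 at 30 labels/s is 28080 s + 15 f = 7 h 48 min 0 s frame 15, i.e. 07:48:00;15.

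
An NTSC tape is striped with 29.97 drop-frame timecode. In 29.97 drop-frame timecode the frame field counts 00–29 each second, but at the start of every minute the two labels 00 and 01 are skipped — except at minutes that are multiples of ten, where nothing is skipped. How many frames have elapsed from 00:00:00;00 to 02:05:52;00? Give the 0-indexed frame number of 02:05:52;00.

226334

Complete 10-minute blocks: 12, each 17982 frames → 215784.
Remaining 5 whole minutes in the current block: 1800 + 4 × 1798 = 8992 frames.
Within the current minute: 52 × 30 + 0 − 2 = 1558 (labels ;00/;01 skipped at this minute). Total = 215784 + 8992 + 1558 = 226334.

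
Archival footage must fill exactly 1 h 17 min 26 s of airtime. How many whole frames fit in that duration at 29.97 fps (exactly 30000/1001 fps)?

139240 frames

1 h 17 min 26 s = 4646 s.
Frames = 4646 × 30000/1001 = 139380000/1001 ≈ 139240.7592.
Complete frames: 139240.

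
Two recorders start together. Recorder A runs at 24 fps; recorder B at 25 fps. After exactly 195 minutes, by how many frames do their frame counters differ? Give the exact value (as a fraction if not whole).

11700 frames

195 min = 11700 s.
A emits 24 × 11700 = 280800 frames; B emits 25 × 11700 = 292500.
Difference = 11700 frames; B is ahead of A.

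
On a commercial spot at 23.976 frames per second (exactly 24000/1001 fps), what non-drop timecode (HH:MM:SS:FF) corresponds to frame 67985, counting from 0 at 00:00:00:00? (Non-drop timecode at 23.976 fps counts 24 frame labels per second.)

00:47:12:17

67985 ÷ 24 = 2832 full seconds, remainder 17 frames.
2832 s = 0 h 47 min 12 s.
Timecode: 00:47:12:17.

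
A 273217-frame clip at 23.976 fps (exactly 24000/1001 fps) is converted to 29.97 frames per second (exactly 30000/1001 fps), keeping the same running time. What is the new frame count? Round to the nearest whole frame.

Frames at target rate = 273217 × (30000/1001) / (24000/1001) = 1366085/4 ≈ 341521.250.
Nearest whole frame: 341521.

341521 frames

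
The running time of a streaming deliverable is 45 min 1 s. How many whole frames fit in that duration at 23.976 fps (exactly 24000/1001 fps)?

64759 frames

45 min 1 s = 2701 s.
Frames = 2701 × 24000/1001 = 64824000/1001 ≈ 64759.2408.
Complete frames: 64759.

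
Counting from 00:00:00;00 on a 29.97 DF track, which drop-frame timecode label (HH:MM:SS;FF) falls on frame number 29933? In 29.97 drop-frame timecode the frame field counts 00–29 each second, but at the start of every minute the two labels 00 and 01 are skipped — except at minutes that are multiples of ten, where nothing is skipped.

00:16:38;23

Ten DF minutes hold 17982 frames, so frame 29933 lies in block 1 (frames 17982–35963) with 11951 frames into that block.
The block's first minute is 1800 frames and the rest 1798 each; 11951 frames reaches minute 6, so 1 × 18 + 6 × 2 = 30 labels have been skipped so far.
Adding those back, label number 29933 + 30 = 29963 at 30 labels/s is 998 s + 23 f = 0 h 16 min 38 s frame 23, i.e. 00:16:38;23.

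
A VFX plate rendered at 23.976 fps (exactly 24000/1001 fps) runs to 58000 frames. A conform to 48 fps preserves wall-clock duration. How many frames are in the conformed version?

Target frames = source frames × (target rate / source rate) = 58000 × (48)/(24000/1001) = 58000 × 1001/500 = 116116.

116116 frames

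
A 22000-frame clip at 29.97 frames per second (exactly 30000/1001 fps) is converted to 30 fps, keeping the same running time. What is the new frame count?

Target frames = source frames × (target rate / source rate) = 22000 × (30)/(30000/1001) = 22000 × 1001/1000 = 22022.

22022 frames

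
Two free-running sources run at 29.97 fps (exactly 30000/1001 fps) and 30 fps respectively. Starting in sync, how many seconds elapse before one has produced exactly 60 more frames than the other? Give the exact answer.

The gap grows by |30 − 30000/1001| = 30/1001 frames per second.
Time for a 60-frame gap: 60 ÷ (30/1001) = 2002 s.

2002 seconds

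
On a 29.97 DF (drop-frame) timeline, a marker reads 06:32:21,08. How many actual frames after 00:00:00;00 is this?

Complete 10-minute blocks: 39, each 17982 frames → 701298.
Remaining 2 whole minutes in the current block: 1800 + 1 × 1798 = 3598 frames.
Within the current minute: 21 × 30 + 8 − 2 = 636 (labels ;00/;01 skipped at this minute). Total = 701298 + 3598 + 636 = 705532.

705532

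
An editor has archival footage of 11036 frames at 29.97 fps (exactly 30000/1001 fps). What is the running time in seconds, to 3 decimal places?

Running time = 11036 × 1001/30000 = 2761759/7500 s ≈ 368.235 s.

368.235 seconds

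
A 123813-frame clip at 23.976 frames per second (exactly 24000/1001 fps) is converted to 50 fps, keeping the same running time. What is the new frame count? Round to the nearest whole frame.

258202 frames

Frames at target rate = 123813 × (50) / (24000/1001) = 41312271/160 ≈ 258201.694.
Nearest whole frame: 258202.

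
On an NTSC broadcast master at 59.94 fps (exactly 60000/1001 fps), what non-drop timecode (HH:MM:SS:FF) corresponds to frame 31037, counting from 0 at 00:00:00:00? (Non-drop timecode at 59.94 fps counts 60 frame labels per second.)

00:08:37:17

31037 ÷ 60 = 517 full seconds, remainder 17 frames.
517 s = 0 h 8 min 37 s.
Timecode: 00:08:37:17.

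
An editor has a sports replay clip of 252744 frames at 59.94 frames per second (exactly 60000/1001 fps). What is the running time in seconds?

4216.6124 seconds

Running time = 252744 / (60000/1001) = 4216.6124 s.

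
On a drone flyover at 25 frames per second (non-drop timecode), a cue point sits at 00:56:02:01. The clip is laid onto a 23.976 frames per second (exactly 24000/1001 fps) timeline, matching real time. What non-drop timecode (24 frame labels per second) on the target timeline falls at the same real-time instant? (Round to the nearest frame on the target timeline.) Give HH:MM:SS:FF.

00:55:58:16

Source frame index: (0×3600 + 56×60 + 2) × 25 + 1 = 84051.
Real time: 84051 / (25) = 84051/25 s.
Target frame: (84051/25) × (24000/1001) = 7335360/91 ≈ 80608.352 → 80608.
At 24 labels/s: frame 80608 → 00:55:58:16.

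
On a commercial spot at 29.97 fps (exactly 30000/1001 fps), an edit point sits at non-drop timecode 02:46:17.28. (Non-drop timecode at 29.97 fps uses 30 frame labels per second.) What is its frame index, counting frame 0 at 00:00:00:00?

Total seconds to the label: (2 × 3600 + 46 × 60 + 17) = 9977.
Frame index = 9977 × 30 + 28 = 299338.

frame 299338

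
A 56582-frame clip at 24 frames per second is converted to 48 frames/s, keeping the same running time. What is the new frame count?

113164 frames

Target frames = source frames × (target rate / source rate) = 56582 × (48)/(24) = 56582 × 2 = 113164.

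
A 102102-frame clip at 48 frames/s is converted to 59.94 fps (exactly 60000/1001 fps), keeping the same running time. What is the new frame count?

Target frames = source frames × (target rate / source rate) = 102102 × (60000/1001)/(48) = 102102 × 1250/1001 = 127500.

127500 frames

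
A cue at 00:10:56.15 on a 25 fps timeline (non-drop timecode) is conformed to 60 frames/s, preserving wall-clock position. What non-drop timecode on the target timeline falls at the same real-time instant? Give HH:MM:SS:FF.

00:10:56:36

Source frame index: (0×3600 + 10×60 + 56) × 25 + 15 = 16415.
Real time: 16415 / (25) = 3283/5 s.
Target frame: (3283/5) × (60) = 39396.
At 60 labels/s: frame 39396 → 00:10:56:36.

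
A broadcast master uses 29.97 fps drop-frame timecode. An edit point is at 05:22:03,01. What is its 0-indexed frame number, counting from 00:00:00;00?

Complete 10-minute blocks: 32, each 17982 frames → 575424.
Remaining 2 whole minutes in the current block: 1800 + 1 × 1798 = 3598 frames.
Within the current minute: 3 × 30 + 1 − 2 = 89 (labels ;00/;01 skipped at this minute). Total = 575424 + 3598 + 89 = 579111.

579111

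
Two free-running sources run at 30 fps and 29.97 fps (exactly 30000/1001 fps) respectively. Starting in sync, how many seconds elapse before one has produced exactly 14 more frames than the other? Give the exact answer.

The gap grows by |30000/1001 − 30| = 30/1001 frames per second.
Time for a 14-frame gap: 14 ÷ (30/1001) = 7007/15 s.

7007/15 seconds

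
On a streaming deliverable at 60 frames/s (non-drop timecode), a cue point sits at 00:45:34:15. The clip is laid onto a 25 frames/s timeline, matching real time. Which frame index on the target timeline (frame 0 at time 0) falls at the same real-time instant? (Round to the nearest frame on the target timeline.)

frame 68356

Source frame index: (0×3600 + 45×60 + 34) × 60 + 15 = 164055.
Real time: 164055 / (60) = 10937/4 s.
Target frame: (10937/4) × (25) = 273425/4 ≈ 68356.250 → 68356.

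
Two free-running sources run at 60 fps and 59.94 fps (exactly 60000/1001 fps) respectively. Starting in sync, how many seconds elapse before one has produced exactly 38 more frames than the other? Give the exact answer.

The gap grows by |60000/1001 − 60| = 60/1001 frames per second.
Time for a 38-frame gap: 38 ÷ (60/1001) = 19019/30 s.

19019/30 seconds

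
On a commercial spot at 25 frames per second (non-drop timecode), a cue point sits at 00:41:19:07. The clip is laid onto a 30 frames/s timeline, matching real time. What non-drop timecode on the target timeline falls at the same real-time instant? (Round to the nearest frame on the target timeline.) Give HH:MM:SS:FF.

00:41:19:08

Source frame index: (0×3600 + 41×60 + 19) × 25 + 7 = 61982.
Real time: 61982 / (25) = 61982/25 s.
Target frame: (61982/25) × (30) = 371892/5 ≈ 74378.400 → 74378.
At 30 labels/s: frame 74378 → 00:41:19:08.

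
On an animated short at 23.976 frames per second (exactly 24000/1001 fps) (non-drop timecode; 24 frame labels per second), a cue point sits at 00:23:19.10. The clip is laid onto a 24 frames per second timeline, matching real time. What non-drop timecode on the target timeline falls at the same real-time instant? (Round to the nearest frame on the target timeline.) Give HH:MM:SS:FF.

Source frame index: (0×3600 + 23×60 + 19) × 24 + 10 = 33586.
Real time: 33586 / (24000/1001) = 16809793/12000 s.
Target frame: (16809793/12000) × (24) = 16809793/500 ≈ 33619.586 → 33620.
At 24 labels/s: frame 33620 → 00:23:20:20.

00:23:20:20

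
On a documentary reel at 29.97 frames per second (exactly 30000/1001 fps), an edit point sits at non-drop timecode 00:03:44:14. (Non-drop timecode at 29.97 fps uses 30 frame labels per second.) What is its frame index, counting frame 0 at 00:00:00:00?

Total seconds to the label: (0 × 3600 + 3 × 60 + 44) = 224.
Frame index = 224 × 30 + 14 = 6734.

frame 6734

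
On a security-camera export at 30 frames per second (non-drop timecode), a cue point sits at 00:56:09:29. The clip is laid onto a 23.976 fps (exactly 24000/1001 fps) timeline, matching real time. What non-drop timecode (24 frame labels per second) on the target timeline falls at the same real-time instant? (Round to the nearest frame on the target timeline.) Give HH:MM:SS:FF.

Source frame index: (0×3600 + 56×60 + 9) × 30 + 29 = 101099.
Real time: 101099 / (30) = 101099/30 s.
Target frame: (101099/30) × (24000/1001) = 80879200/1001 ≈ 80798.402 → 80798.
At 24 labels/s: frame 80798 → 00:56:06:14.

00:56:06:14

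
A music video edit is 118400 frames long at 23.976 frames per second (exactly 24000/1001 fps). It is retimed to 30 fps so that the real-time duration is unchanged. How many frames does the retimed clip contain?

Target frames = source frames × (target rate / source rate) = 118400 × (30)/(24000/1001) = 118400 × 1001/800 = 148148.

148148 frames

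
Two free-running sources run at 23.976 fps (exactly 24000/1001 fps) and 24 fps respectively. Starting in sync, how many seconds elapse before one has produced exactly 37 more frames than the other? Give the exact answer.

The gap grows by |24 − 24000/1001| = 24/1001 frames per second.
Time for a 37-frame gap: 37 ÷ (24/1001) = 37037/24 s.

37037/24 seconds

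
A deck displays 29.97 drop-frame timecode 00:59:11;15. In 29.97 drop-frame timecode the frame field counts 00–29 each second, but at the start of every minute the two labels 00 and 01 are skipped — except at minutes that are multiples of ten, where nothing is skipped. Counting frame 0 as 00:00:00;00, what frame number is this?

Complete 10-minute blocks: 5, each 17982 frames → 89910.
Remaining 9 whole minutes in the current block: 1800 + 8 × 1798 = 16184 frames.
Within the current minute: 11 × 30 + 15 − 2 = 343 (labels ;00/;01 skipped at this minute). Total = 89910 + 16184 + 343 = 106437.

106437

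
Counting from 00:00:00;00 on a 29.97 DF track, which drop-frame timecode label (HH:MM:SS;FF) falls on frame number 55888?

Each 10-minute DF block holds 10 × 60 × 30 − 9 × 2 = 17982 frames. 55888 ÷ 17982 → 3 full blocks, remainder 1942.
Within the partial block the first minute is 1800 frames and each further minute 1798, so 1 further minute boundary passed. Total skipped labels = 18 × 3 + 2 × 1 = 56.
Non-drop label index = 55888 + 56 = 55944; at 30 labels/s that is 00:31:04:24, i.e. DF 00:31:04;24.

00:31:04;24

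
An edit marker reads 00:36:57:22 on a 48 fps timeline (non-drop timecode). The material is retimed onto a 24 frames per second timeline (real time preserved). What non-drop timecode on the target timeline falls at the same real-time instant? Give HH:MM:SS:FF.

00:36:57:11

Source frame index: (0×3600 + 36×60 + 57) × 48 + 22 = 106438.
Real time: 106438 / (48) = 53219/24 s.
Target frame: (53219/24) × (24) = 53219.
At 24 labels/s: frame 53219 → 00:36:57:11.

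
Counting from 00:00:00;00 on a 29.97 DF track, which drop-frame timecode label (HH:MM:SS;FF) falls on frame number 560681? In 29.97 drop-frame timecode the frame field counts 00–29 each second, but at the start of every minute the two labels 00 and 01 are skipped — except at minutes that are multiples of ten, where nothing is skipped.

Ten DF minutes hold 17982 frames, so frame 560681 lies in block 31 (frames 557442–575423) with 3239 frames into that block.
The block's first minute is 1800 frames and the rest 1798 each; 3239 frames reaches minute 1, so 31 × 18 + 1 × 2 = 560 labels have been skipped so far.
Adding those back, label number 560681 + 560 = 561241 at 30 labels/s is 18708 s + 1 f = 5 h 11 min 48 s frame 1, i.e. 05:11:48;01.

05:11:48;01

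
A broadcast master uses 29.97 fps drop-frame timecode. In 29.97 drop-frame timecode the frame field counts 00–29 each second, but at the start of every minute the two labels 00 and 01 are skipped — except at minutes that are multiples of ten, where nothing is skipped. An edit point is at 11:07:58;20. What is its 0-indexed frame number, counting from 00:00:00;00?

1201158

Complete 10-minute blocks: 66, each 17982 frames → 1186812.
Remaining 7 whole minutes in the current block: 1800 + 6 × 1798 = 12588 frames.
Within the current minute: 58 × 30 + 20 − 2 = 1758 (labels ;00/;01 skipped at this minute). Total = 1186812 + 12588 + 1758 = 1201158.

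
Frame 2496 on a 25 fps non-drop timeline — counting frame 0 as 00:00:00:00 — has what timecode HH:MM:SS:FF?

00:01:39:21

2496 ÷ 25 = 99 full seconds, remainder 21 frames.
99 s = 0 h 1 min 39 s.
Timecode: 00:01:39:21.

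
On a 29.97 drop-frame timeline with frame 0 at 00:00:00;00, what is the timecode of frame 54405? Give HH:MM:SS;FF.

00:30:15;09

Ten DF minutes hold 17982 frames, so frame 54405 lies in block 3 (frames 53946–71927) with 459 frames into that block.
The block's first minute is 1800 frames and the rest 1798 each; 459 frames reaches minute 0, so 3 × 18 + 0 × 2 = 54 labels have been skipped so far.
Adding those back, label number 54405 + 54 = 54459 at 30 labels/s is 1815 s + 9 f = 0 h 30 min 15 s frame 9, i.e. 00:30:15;09.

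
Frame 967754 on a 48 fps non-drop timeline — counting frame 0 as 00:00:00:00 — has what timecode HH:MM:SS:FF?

967754 ÷ 48 = 20161 full seconds, remainder 26 frames.
20161 s = 5 h 36 min 1 s.
Timecode: 05:36:01:26.

05:36:01:26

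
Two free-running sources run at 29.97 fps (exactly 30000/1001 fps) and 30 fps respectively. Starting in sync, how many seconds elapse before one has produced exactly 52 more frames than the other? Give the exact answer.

26026/15 seconds

The gap grows by |30 − 30000/1001| = 30/1001 frames per second.
Time for a 52-frame gap: 52 ÷ (30/1001) = 26026/15 s.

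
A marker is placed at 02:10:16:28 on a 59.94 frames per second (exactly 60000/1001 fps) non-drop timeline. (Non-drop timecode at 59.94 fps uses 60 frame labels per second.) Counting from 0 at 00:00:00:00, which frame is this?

Total seconds to the label: (2 × 3600 + 10 × 60 + 16) = 7816.
Frame index = 7816 × 60 + 28 = 468988.

frame 468988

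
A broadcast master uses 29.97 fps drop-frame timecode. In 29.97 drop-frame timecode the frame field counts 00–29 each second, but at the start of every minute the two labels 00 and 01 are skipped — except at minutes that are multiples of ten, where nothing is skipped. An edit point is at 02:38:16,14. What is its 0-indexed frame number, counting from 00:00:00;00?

As if non-drop at 30 labels/s: (2 × 3600 + 38 × 60 + 16) × 30 + 14 = 284894.
Minute boundaries passed: 158; those not divisible by 10: 158 − 15 = 143; dropped labels = 2 × 143 = 286.
Actual frame index = 284894 − 286 = 284608.

284608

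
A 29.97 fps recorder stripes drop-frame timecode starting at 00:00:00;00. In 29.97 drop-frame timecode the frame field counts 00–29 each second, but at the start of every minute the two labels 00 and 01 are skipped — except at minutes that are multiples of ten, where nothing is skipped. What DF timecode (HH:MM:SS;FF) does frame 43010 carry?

00:23:55;02

Each 10-minute DF block holds 10 × 60 × 30 − 9 × 2 = 17982 frames. 43010 ÷ 17982 → 2 full blocks, remainder 7046.
Within the partial block the first minute is 1800 frames and each further minute 1798, so 3 further minute boundaries passed. Total skipped labels = 18 × 2 + 2 × 3 = 42.
Non-drop label index = 43010 + 42 = 43052; at 30 labels/s that is 00:23:55:02, i.e. DF 00:23:55;02.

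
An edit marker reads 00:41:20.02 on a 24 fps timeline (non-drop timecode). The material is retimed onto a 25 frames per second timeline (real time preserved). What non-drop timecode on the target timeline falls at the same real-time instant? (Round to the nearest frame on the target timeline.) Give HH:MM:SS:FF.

Source frame index: (0×3600 + 41×60 + 20) × 24 + 2 = 59522.
Real time: 59522 / (24) = 29761/12 s.
Target frame: (29761/12) × (25) = 744025/12 ≈ 62002.083 → 62002.
At 25 labels/s: frame 62002 → 00:41:20:02.

00:41:20:02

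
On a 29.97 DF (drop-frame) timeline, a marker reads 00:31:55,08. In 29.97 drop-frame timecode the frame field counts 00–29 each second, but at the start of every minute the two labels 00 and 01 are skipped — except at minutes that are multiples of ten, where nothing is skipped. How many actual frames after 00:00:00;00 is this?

57402

Complete 10-minute blocks: 3, each 17982 frames → 53946.
Remaining 1 whole minute in the current block: 1800 + 0 × 1798 = 1800 frames.
Within the current minute: 55 × 30 + 8 − 2 = 1656 (labels ;00/;01 skipped at this minute). Total = 53946 + 1800 + 1656 = 57402.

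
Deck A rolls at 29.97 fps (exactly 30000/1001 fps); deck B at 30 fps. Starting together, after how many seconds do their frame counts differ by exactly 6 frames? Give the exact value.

The gap grows by |30 − 30000/1001| = 30/1001 frames per second.
Time for a 6-frame gap: 6 ÷ (30/1001) = 200.2 s.

200.2 seconds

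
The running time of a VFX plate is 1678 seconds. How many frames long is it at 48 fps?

80544 frames

Frames = 1678 × 48 = 80544.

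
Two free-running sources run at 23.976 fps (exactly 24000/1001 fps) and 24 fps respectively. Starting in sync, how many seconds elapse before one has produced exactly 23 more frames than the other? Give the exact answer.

23023/24 seconds

The gap grows by |24 − 24000/1001| = 24/1001 frames per second.
Time for a 23-frame gap: 23 ÷ (24/1001) = 23023/24 s.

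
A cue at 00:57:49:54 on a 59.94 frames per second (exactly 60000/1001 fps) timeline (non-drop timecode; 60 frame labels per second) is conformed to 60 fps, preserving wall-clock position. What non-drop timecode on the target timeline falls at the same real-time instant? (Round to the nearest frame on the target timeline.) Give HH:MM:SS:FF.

Source frame index: (0×3600 + 57×60 + 49) × 60 + 54 = 208194.
Real time: 208194 / (60000/1001) = 34733699/10000 s.
Target frame: (34733699/10000) × (60) = 104201097/500 ≈ 208402.194 → 208402.
At 60 labels/s: frame 208402 → 00:57:53:22.

00:57:53:22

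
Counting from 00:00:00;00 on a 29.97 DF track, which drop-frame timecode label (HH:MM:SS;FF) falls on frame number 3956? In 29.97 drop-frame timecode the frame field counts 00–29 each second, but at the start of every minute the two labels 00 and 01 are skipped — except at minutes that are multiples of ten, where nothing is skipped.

Ten DF minutes hold 17982 frames, so frame 3956 lies in block 0 (frames 0–17981) with 3956 frames into that block.
The block's first minute is 1800 frames and the rest 1798 each; 3956 frames reaches minute 2, so 0 × 18 + 2 × 2 = 4 labels have been skipped so far.
Adding those back, label number 3956 + 4 = 3960 at 30 labels/s is 132 s + 0 f = 0 h 2 min 12 s frame 0, i.e. 00:02:12;00.

00:02:12;00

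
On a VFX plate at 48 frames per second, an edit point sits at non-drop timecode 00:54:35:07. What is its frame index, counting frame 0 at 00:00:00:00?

frame 157207

Total seconds to the label: (0 × 3600 + 54 × 60 + 35) = 3275.
Frame index = 3275 × 48 + 7 = 157207.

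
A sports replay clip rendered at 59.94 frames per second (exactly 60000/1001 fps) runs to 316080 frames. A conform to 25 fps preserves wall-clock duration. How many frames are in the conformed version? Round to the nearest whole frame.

Frames at target rate = 316080 × (25) / (60000/1001) = 1318317/10 ≈ 131831.700.
Nearest whole frame: 131832.

131832 frames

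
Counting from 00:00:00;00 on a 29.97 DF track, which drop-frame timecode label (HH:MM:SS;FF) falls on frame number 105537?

00:58:41;13

Ten DF minutes hold 17982 frames, so frame 105537 lies in block 5 (frames 89910–107891) with 15627 frames into that block.
The block's first minute is 1800 frames and the rest 1798 each; 15627 frames reaches minute 8, so 5 × 18 + 8 × 2 = 106 labels have been skipped so far.
Adding those back, label number 105537 + 106 = 105643 at 30 labels/s is 3521 s + 13 f = 0 h 58 min 41 s frame 13, i.e. 00:58:41;13.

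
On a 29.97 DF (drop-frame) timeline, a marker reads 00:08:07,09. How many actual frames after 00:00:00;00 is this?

14603

Complete 10-minute blocks: 0, each 17982 frames → 0.
Remaining 8 whole minutes in the current block: 1800 + 7 × 1798 = 14386 frames.
Within the current minute: 7 × 30 + 9 − 2 = 217 (labels ;00/;01 skipped at this minute). Total = 0 + 14386 + 217 = 14603.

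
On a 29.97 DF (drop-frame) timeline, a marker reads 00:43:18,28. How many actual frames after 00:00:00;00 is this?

77890

Complete 10-minute blocks: 4, each 17982 frames → 71928.
Remaining 3 whole minutes in the current block: 1800 + 2 × 1798 = 5396 frames.
Within the current minute: 18 × 30 + 28 − 2 = 566 (labels ;00/;01 skipped at this minute). Total = 71928 + 5396 + 566 = 77890.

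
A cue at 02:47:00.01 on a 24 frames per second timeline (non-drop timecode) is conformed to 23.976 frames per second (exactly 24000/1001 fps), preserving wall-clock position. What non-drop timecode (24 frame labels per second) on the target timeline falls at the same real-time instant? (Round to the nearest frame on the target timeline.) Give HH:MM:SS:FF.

02:46:50:01

Source frame index: (2×3600 + 47×60 + 0) × 24 + 1 = 240481.
Real time: 240481 / (24) = 240481/24 s.
Target frame: (240481/24) × (24000/1001) = 240481000/1001 ≈ 240240.759 → 240241.
At 24 labels/s: frame 240241 → 02:46:50:01.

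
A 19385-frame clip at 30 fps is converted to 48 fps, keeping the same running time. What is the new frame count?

31016 frames

Target frames = source frames × (target rate / source rate) = 19385 × (48)/(30) = 19385 × 8/5 = 31016.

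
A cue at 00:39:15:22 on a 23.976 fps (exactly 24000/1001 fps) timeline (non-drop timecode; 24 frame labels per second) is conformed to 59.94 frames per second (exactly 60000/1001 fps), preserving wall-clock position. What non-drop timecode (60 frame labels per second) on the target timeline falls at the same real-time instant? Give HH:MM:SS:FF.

00:39:15:55

Source frame index: (0×3600 + 39×60 + 15) × 24 + 22 = 56542.
Real time: 56542 / (24000/1001) = 28299271/12000 s.
Target frame: (28299271/12000) × (60000/1001) = 141355.
At 60 labels/s: frame 141355 → 00:39:15:55.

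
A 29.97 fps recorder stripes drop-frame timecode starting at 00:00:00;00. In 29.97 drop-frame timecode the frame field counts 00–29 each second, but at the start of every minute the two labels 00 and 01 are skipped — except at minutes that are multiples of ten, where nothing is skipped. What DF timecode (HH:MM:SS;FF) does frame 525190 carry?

Each 10-minute DF block holds 10 × 60 × 30 − 9 × 2 = 17982 frames. 525190 ÷ 17982 → 29 full blocks, remainder 3712.
Within the partial block the first minute is 1800 frames and each further minute 1798, so 2 further minute boundaries passed. Total skipped labels = 18 × 29 + 2 × 2 = 526.
Non-drop label index = 525190 + 526 = 525716; at 30 labels/s that is 04:52:03:26, i.e. DF 04:52:03;26.

04:52:03;26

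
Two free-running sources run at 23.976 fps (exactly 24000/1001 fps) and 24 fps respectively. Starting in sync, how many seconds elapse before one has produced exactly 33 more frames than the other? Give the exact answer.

1376.375 seconds

The gap grows by |24 − 24000/1001| = 24/1001 frames per second.
Time for a 33-frame gap: 33 ÷ (24/1001) = 1376.375 s.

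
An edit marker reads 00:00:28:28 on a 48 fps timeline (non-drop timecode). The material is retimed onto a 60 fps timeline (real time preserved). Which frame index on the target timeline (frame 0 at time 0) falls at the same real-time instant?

Source frame index: (0×3600 + 0×60 + 28) × 48 + 28 = 1372.
Real time: 1372 / (48) = 343/12 s.
Target frame: (343/12) × (60) = 1715.

frame 1715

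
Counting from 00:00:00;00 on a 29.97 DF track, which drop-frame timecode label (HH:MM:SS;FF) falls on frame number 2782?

Each 10-minute DF block holds 10 × 60 × 30 − 9 × 2 = 17982 frames. 2782 ÷ 17982 → 0 full blocks, remainder 2782.
Within the partial block the first minute is 1800 frames and each further minute 1798, so 1 further minute boundary passed. Total skipped labels = 18 × 0 + 2 × 1 = 2.
Non-drop label index = 2782 + 2 = 2784; at 30 labels/s that is 00:01:32:24, i.e. DF 00:01:32;24.

00:01:32;24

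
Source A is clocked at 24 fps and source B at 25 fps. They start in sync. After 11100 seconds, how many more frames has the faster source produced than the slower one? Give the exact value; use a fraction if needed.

A emits 24 × 11100 = 266400 frames; B emits 25 × 11100 = 277500.
Difference = 11100 frames; B is ahead of A.

11100 frames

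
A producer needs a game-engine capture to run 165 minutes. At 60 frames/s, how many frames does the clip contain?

594000 frames

165 min = 9900 s.
Frames = 9900 × 60 = 594000.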